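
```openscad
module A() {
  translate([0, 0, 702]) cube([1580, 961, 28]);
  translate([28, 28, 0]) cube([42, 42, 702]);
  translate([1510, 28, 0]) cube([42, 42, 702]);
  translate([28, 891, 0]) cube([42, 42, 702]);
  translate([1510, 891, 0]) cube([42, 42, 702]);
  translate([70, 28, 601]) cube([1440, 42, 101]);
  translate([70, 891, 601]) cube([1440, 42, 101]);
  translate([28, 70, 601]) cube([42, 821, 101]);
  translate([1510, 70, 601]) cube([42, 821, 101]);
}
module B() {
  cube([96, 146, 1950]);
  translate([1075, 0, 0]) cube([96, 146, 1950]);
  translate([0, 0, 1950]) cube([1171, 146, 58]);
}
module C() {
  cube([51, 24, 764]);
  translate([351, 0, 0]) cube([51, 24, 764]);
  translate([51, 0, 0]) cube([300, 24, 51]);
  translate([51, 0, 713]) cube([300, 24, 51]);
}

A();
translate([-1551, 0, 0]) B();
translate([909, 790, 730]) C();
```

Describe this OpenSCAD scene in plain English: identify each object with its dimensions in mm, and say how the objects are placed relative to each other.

A is a table with a 1580×961 mm rectangular top, 28 mm thick, top surface at z = 730 mm, supported by four 42×42 mm square legs, each inset 28 mm from the nearest pair of top edges, running from the floor. Four apron rails, 42 mm thick and 101 mm tall, run between adjacent legs with their top edges flush with the underside of the top and their outer faces flush with the legs' outer faces.

B is a door frame. The clear opening is 979 mm wide and 1950 mm high. Two 96 mm wide jambs, 146 mm deep, stand either side of the opening from the floor to the top of the opening. A 58 mm thick head sits across the top of both jambs, spanning the full outside width of the frame.

C is a picture frame with a 300×662 mm rectangular opening (x by z) and a uniform 51 mm border on every side. Frame depth is 24 mm along y. It is built from two vertical stiles running the full outside height and two horizontal rails spanning the gap between the stiles.

The door frame is on the floor beside the table on its −x side. The picture frame is on top of the table.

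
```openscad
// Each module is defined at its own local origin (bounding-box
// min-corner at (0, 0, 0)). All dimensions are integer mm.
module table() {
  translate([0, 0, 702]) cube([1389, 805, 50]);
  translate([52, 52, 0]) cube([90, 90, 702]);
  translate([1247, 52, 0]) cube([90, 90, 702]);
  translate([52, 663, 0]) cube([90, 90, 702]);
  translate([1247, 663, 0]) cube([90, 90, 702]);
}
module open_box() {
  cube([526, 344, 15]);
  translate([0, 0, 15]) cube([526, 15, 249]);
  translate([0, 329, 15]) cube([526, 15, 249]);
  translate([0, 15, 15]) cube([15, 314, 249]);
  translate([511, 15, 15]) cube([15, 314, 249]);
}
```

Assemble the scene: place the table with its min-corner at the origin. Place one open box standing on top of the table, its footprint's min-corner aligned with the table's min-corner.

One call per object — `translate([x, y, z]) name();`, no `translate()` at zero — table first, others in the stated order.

table();
translate([0, 0, 752]) open_box();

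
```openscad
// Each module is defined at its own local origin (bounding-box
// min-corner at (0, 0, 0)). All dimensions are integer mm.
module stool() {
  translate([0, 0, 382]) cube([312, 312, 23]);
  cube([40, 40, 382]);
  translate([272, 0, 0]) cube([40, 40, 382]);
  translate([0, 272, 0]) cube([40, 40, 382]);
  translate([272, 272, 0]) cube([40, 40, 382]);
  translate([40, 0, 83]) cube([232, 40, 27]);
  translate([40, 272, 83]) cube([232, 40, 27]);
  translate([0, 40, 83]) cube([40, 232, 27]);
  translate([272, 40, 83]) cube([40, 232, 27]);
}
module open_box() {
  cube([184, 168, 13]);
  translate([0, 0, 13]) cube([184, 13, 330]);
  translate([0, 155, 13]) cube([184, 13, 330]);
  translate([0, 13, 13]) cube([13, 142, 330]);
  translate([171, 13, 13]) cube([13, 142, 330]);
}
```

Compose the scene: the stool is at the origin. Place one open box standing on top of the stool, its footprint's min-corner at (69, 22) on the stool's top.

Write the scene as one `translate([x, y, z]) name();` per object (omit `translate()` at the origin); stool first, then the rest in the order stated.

stool();
translate([69, 22, 405]) open_box();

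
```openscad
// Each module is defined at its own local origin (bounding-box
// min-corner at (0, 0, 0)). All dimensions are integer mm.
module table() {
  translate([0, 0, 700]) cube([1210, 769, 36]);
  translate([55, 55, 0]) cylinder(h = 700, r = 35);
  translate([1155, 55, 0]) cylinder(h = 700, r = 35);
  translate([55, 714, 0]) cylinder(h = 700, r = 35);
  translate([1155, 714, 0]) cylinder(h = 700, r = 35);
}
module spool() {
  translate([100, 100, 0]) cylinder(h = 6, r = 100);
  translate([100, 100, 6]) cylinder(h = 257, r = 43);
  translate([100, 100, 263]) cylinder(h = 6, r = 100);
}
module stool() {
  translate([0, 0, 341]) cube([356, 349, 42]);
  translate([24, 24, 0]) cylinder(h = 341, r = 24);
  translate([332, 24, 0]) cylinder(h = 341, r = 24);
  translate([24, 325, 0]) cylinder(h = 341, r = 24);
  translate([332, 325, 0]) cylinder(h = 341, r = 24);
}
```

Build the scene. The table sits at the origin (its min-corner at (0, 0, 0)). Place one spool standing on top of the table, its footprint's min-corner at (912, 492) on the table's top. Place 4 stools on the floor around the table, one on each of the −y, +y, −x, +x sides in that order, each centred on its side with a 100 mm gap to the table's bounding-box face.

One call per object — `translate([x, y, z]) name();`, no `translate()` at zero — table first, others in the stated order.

table();
translate([912, 492, 736]) spool();
translate([427, -449, 0]) stool();
translate([427, 869, 0]) stool();
translate([-456, 210, 0]) stool();
translate([1310, 210, 0]) stool();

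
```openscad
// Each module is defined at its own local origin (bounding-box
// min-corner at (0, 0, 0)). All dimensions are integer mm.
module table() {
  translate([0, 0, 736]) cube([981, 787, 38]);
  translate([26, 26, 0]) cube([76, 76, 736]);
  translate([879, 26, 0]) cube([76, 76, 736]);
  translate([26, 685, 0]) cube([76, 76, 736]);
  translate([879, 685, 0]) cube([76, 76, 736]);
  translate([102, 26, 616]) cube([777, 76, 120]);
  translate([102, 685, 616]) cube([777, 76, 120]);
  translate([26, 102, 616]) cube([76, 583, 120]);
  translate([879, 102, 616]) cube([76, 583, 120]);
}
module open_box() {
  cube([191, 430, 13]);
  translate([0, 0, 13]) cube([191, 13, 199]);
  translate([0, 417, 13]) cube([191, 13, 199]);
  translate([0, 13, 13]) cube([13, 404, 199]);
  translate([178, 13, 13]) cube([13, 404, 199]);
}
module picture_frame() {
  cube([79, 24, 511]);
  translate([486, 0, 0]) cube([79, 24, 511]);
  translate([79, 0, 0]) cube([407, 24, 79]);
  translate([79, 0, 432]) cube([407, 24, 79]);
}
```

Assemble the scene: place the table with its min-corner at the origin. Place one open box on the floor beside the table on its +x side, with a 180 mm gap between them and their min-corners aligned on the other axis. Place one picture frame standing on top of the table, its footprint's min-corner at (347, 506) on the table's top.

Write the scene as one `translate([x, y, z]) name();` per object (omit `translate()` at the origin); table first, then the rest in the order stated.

table();
translate([1161, 0, 0]) open_box();
translate([347, 506, 774]) picture_frame();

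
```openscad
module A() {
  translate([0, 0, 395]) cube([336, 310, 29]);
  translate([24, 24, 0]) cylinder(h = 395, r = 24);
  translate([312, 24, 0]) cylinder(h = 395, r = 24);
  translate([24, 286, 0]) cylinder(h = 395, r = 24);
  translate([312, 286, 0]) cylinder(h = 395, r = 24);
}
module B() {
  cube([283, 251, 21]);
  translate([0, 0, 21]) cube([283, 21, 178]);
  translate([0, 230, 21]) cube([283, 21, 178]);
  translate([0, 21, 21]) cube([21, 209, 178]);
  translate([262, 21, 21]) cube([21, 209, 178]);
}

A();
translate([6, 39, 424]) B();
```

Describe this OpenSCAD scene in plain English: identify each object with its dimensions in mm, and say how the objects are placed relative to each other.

A is a simple wooden stool: a rectangular seat 336 mm (x) by 310 mm (y), 29 mm thick, top face at z = 424 mm, on four round legs, each 48 mm in diameter. The legs rest on z = 0, each leg's axis is inset half a diameter from the nearest pair of seat edges (so the leg's bounding box is flush with the corner).

B is an open-topped rectangular box: outside dimensions 283×251×199 mm, with a uniform wall and base thickness of 21 mm. The base is a full 283×251 slab on the floor; four walls sit on top of the base. The front and back walls (the −y and +y sides) span the full width; the two side walls fit between them.

The open box is on top of the stool.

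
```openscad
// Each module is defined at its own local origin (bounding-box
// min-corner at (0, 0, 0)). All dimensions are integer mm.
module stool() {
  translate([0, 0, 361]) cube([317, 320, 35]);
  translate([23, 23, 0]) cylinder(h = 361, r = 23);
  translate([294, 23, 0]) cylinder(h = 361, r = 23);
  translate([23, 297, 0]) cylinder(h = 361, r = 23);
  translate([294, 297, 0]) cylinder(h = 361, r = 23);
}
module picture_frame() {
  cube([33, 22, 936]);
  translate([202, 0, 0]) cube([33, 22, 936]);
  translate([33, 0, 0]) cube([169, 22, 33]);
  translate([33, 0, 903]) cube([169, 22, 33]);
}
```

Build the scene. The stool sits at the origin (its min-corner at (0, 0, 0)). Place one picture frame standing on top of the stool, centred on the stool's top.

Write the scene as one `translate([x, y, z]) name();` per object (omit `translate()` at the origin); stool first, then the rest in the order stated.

stool();
translate([41, 149, 396]) picture_frame();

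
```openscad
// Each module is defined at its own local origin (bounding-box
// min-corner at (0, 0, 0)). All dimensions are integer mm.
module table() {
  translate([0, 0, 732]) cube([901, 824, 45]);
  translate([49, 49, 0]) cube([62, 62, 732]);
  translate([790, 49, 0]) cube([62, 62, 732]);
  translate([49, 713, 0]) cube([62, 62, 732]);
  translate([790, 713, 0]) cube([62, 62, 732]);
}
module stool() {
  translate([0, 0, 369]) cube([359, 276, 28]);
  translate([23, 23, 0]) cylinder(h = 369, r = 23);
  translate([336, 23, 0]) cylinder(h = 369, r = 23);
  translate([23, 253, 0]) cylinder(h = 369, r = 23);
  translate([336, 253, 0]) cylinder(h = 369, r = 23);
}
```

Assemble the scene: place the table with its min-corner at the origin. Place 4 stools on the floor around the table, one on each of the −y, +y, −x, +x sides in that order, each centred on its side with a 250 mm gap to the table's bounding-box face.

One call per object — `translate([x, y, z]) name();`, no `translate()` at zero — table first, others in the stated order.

table();
translate([271, -526, 0]) stool();
translate([271, 1074, 0]) stool();
translate([-609, 274, 0]) stool();
translate([1151, 274, 0]) stool();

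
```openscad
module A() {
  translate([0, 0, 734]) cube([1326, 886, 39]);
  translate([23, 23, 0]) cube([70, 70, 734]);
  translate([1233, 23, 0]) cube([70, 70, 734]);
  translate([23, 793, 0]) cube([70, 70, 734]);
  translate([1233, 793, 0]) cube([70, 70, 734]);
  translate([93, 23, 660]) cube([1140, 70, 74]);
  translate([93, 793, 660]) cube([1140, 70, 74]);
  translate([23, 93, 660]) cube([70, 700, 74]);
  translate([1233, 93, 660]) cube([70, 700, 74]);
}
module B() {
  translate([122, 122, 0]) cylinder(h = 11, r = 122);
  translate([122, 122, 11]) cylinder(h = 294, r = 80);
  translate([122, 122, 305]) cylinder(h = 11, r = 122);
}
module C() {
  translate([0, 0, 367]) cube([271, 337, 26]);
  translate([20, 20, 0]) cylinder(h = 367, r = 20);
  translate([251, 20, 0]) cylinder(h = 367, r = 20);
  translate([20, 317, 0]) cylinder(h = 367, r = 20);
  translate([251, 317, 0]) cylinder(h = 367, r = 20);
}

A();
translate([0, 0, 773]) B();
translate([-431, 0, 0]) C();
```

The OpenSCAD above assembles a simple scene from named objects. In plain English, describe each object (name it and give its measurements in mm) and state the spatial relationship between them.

A is a rectangular dining table. The top is 1326×886×39 mm with its upper surface at z = 773 mm. It stands on four 70×70 mm square legs, each inset 23 mm from the nearest pair of top edges, running from the floor to the underside of the top. Four apron rails, 70 mm thick and 74 mm tall, run between adjacent legs with their top edges flush with the underside of the top and their outer faces flush with the legs' outer faces.

B is a spool: two coaxial disc flanges of radius 122 mm and thickness 11 mm, joined by a core cylinder of radius 80 mm and height 294 mm. The lower flange rests on z = 0 and the three cylinders share a vertical axis.

C is a four-legged stool. The seat is 271×337 mm, 26 mm thick, top at z = 393 mm. It stands on four round legs, each 40 mm in diameter, from z = 0 to the seat underside, each leg's axis is inset half a diameter from the nearest pair of seat edges (so the leg's bounding box is flush with the corner).

The spool is on top of the table. The stool is on the floor beside the table on its −x side.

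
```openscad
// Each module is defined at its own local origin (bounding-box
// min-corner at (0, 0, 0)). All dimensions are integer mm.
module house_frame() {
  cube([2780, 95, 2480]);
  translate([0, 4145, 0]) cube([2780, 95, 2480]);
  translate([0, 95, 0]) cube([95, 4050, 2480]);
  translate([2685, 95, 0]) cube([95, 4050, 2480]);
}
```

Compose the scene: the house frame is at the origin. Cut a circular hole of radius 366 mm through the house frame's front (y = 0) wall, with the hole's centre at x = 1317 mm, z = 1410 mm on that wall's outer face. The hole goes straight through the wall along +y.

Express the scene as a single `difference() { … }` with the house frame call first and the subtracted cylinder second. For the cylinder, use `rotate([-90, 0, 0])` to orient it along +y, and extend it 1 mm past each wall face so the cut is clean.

difference() {
  house_frame();
  translate([1317, -1, 1410]) rotate([-90, 0, 0]) cylinder(h = 97, r = 366);
}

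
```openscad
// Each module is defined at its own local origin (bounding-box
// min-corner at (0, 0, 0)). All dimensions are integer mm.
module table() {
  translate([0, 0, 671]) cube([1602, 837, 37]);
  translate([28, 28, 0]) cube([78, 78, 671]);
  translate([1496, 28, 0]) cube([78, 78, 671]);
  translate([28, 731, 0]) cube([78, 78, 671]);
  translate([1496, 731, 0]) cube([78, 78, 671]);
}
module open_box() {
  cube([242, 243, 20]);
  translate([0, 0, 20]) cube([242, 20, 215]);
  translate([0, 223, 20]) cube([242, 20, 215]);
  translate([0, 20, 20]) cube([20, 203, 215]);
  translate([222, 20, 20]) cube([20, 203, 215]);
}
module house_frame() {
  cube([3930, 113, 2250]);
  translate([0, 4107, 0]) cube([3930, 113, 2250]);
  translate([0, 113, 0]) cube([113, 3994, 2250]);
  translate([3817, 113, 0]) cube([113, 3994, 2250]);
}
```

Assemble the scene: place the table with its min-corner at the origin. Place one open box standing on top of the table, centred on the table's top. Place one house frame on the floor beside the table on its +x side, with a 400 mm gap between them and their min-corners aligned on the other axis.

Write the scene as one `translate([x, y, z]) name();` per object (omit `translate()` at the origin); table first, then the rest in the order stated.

table();
translate([680, 297, 708]) open_box();
translate([2002, 0, 0]) house_frame();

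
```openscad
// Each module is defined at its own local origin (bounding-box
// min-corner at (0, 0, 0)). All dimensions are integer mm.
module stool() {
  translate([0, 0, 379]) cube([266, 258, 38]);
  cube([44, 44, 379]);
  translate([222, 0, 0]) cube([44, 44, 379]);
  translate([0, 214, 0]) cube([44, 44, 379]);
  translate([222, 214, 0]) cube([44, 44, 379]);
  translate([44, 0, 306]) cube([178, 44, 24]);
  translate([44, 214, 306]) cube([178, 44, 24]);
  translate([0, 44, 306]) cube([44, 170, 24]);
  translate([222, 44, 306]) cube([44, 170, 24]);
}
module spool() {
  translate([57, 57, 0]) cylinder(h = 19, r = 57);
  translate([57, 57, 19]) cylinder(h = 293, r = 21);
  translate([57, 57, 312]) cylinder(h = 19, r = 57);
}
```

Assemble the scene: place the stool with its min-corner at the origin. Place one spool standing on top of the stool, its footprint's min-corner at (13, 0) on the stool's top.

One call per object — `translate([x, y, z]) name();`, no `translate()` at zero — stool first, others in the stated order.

stool();
translate([13, 0, 417]) spool();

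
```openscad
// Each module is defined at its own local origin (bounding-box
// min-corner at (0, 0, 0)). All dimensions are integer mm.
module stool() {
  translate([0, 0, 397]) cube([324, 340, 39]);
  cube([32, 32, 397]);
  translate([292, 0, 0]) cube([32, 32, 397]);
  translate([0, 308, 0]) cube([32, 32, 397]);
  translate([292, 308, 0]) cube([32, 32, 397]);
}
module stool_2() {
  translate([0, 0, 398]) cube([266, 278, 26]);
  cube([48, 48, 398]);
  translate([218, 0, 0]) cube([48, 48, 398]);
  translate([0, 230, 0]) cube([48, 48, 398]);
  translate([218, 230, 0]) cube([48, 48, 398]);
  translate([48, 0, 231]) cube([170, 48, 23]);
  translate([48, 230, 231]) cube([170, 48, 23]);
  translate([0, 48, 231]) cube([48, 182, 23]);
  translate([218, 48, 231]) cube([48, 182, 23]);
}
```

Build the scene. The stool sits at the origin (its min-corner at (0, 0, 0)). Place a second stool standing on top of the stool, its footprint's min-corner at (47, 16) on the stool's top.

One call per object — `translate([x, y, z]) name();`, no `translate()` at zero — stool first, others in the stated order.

stool();
translate([47, 16, 436]) stool_2();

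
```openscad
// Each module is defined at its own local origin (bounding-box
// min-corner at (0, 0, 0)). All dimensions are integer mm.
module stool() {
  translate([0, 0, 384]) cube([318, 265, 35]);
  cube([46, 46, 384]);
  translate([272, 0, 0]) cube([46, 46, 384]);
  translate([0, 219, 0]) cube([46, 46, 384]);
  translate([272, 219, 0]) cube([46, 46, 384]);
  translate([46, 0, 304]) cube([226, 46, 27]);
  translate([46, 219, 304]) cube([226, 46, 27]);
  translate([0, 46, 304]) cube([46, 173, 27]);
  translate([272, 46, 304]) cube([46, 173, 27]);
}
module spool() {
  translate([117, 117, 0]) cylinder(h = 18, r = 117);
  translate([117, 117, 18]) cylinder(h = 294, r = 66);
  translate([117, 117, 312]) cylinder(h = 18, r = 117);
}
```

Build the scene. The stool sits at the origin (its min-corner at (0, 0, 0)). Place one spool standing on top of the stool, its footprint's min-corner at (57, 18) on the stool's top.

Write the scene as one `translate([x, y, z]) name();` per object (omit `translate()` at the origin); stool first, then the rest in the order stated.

stool();
translate([57, 18, 419]) spool();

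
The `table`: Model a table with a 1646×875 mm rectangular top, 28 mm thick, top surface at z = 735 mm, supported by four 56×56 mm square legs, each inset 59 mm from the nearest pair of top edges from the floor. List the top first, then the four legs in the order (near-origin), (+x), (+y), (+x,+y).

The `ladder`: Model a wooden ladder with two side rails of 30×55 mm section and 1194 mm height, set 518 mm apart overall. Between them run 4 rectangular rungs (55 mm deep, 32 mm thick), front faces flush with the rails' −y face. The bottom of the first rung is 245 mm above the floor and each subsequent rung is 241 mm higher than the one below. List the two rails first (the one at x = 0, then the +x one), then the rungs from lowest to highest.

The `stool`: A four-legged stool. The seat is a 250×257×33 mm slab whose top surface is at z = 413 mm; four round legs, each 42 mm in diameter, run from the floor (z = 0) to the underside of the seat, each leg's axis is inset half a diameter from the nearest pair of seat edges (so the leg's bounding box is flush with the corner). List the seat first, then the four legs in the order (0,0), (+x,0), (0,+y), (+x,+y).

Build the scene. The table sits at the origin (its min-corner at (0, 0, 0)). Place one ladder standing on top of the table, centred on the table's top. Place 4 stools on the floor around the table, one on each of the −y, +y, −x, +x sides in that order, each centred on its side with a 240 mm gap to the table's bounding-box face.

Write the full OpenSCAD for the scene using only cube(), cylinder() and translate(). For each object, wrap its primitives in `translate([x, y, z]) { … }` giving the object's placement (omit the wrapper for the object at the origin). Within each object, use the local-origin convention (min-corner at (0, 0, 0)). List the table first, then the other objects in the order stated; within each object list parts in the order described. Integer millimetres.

translate([0, 0, 707]) cube([1646, 875, 28]);
translate([59, 59, 0]) cube([56, 56, 707]);
translate([1531, 59, 0]) cube([56, 56, 707]);
translate([59, 760, 0]) cube([56, 56, 707]);
translate([1531, 760, 0]) cube([56, 56, 707]);
translate([564, 410, 735]) {
  cube([30, 55, 1194]);
  translate([488, 0, 0]) cube([30, 55, 1194]);
  translate([30, 0, 245]) cube([458, 55, 32]);
  translate([30, 0, 486]) cube([458, 55, 32]);
  translate([30, 0, 727]) cube([458, 55, 32]);
  translate([30, 0, 968]) cube([458, 55, 32]);
}
translate([698, -497, 0]) {
  translate([0, 0, 380]) cube([250, 257, 33]);
  translate([21, 21, 0]) cylinder(h = 380, r = 21);
  translate([229, 21, 0]) cylinder(h = 380, r = 21);
  translate([21, 236, 0]) cylinder(h = 380, r = 21);
  translate([229, 236, 0]) cylinder(h = 380, r = 21);
}
translate([698, 1115, 0]) {
  translate([0, 0, 380]) cube([250, 257, 33]);
  translate([21, 21, 0]) cylinder(h = 380, r = 21);
  translate([229, 21, 0]) cylinder(h = 380, r = 21);
  translate([21, 236, 0]) cylinder(h = 380, r = 21);
  translate([229, 236, 0]) cylinder(h = 380, r = 21);
}
translate([-490, 309, 0]) {
  translate([0, 0, 380]) cube([250, 257, 33]);
  translate([21, 21, 0]) cylinder(h = 380, r = 21);
  translate([229, 21, 0]) cylinder(h = 380, r = 21);
  translate([21, 236, 0]) cylinder(h = 380, r = 21);
  translate([229, 236, 0]) cylinder(h = 380, r = 21);
}
translate([1886, 309, 0]) {
  translate([0, 0, 380]) cube([250, 257, 33]);
  translate([21, 21, 0]) cylinder(h = 380, r = 21);
  translate([229, 21, 0]) cylinder(h = 380, r = 21);
  translate([21, 236, 0]) cylinder(h = 380, r = 21);
  translate([229, 236, 0]) cylinder(h = 380, r = 21);
}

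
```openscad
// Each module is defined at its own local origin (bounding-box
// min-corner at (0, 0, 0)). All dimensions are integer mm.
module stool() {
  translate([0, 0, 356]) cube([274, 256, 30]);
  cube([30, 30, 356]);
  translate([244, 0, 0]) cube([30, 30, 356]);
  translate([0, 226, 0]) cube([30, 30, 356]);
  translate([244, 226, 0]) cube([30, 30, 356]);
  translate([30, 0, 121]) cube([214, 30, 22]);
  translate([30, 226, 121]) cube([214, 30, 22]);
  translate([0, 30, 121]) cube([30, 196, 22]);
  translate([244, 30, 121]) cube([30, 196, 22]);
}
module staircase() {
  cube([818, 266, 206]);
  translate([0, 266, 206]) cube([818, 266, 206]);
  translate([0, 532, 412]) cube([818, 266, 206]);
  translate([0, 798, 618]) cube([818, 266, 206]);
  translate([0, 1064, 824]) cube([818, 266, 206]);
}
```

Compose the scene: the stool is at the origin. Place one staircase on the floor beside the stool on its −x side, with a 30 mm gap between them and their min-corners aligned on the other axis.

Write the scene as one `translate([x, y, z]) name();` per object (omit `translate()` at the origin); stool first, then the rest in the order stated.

stool();
translate([-848, 0, 0]) staircase();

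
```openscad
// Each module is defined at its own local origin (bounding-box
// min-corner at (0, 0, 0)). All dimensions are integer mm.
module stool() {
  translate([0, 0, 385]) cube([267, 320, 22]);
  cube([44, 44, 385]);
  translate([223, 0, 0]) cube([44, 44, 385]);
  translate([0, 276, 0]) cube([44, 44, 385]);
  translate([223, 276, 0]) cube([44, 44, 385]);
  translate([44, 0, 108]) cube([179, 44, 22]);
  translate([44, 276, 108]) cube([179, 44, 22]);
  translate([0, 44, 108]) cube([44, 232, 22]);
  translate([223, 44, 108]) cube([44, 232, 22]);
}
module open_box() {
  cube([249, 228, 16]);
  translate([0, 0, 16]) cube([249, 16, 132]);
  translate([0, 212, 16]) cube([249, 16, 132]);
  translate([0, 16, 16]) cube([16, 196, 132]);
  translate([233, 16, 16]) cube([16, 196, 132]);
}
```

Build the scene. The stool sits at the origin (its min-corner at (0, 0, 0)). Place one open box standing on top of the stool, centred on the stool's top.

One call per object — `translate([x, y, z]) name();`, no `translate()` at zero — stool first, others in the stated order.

stool();
translate([9, 46, 407]) open_box();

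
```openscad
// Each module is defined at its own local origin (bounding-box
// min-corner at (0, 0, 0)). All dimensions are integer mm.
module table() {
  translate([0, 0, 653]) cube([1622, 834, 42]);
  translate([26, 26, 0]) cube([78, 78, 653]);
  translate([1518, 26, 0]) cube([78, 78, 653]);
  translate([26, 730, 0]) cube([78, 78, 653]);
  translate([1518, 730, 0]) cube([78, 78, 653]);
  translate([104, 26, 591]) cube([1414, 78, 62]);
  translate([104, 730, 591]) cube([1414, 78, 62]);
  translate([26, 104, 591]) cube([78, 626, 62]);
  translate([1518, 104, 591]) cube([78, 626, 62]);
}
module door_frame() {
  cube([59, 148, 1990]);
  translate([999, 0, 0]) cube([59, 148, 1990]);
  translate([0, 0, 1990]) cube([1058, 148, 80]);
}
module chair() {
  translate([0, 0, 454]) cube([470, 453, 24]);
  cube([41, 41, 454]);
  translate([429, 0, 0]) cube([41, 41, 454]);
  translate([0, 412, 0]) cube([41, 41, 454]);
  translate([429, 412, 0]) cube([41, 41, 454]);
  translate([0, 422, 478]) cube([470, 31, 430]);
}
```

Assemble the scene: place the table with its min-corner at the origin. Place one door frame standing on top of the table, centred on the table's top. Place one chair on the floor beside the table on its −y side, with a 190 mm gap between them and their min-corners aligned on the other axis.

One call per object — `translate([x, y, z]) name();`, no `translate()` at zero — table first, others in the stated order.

table();
translate([282, 343, 695]) door_frame();
translate([0, -643, 0]) chair();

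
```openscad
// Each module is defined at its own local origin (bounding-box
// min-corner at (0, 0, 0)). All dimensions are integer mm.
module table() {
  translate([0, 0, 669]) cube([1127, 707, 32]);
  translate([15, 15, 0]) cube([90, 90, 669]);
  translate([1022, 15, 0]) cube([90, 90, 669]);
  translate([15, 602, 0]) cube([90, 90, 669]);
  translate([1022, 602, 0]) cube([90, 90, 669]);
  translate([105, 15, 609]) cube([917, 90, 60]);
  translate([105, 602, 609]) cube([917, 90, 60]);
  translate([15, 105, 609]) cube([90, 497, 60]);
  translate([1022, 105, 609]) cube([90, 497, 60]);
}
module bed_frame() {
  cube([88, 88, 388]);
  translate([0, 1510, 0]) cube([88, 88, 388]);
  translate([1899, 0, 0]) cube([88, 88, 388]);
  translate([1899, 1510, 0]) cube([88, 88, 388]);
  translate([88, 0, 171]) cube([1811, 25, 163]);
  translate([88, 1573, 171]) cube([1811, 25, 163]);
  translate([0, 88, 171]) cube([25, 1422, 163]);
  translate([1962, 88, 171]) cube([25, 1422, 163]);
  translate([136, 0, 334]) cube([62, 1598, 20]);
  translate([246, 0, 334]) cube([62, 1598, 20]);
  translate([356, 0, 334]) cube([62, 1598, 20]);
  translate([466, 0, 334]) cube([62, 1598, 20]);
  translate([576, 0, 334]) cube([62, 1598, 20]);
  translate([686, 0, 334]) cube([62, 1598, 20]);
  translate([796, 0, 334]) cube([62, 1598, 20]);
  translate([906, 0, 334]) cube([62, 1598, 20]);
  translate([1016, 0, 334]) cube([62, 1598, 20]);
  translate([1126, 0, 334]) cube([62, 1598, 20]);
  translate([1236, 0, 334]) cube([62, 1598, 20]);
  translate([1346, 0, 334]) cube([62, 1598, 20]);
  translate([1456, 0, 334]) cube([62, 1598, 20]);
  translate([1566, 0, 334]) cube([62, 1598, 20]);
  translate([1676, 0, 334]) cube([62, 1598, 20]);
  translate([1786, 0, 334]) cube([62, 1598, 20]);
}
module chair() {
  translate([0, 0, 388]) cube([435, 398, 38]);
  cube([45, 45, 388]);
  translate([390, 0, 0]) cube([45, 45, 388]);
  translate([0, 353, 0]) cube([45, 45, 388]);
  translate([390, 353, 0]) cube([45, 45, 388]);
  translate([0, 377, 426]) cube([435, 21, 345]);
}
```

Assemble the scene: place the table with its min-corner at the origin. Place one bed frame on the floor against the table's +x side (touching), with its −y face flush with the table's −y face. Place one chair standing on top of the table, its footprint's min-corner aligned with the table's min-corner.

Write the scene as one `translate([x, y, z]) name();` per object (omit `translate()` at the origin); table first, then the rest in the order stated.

table();
translate([1127, 0, 0]) bed_frame();
translate([0, 0, 701]) chair();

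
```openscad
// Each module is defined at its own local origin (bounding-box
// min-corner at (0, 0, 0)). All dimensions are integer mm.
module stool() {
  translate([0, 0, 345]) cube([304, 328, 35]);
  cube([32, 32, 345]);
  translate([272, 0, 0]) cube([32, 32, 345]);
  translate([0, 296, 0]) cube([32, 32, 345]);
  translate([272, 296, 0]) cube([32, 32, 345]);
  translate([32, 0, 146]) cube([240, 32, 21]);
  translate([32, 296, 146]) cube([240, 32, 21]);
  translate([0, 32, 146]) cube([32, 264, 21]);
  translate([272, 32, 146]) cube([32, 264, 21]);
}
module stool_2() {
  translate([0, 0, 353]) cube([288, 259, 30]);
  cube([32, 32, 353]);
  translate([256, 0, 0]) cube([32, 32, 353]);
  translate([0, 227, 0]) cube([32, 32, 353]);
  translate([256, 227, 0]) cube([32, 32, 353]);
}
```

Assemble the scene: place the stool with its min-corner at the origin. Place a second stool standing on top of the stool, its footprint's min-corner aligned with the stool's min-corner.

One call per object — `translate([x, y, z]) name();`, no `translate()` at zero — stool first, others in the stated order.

stool();
translate([0, 0, 380]) stool_2();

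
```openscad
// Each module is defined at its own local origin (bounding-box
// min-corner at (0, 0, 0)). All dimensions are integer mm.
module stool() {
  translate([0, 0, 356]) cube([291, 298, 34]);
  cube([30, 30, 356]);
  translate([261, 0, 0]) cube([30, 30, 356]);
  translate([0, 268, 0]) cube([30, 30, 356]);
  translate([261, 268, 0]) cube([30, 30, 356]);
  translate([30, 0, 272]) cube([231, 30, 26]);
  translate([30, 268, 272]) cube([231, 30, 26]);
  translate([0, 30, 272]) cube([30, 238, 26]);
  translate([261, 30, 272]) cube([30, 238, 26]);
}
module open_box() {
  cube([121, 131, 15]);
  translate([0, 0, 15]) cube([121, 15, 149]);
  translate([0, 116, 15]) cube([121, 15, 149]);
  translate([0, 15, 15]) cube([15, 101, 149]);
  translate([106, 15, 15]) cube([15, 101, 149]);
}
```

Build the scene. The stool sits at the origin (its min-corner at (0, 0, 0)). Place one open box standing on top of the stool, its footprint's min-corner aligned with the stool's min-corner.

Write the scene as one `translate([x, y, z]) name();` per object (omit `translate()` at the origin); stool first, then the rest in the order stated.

stool();
translate([0, 0, 390]) open_box();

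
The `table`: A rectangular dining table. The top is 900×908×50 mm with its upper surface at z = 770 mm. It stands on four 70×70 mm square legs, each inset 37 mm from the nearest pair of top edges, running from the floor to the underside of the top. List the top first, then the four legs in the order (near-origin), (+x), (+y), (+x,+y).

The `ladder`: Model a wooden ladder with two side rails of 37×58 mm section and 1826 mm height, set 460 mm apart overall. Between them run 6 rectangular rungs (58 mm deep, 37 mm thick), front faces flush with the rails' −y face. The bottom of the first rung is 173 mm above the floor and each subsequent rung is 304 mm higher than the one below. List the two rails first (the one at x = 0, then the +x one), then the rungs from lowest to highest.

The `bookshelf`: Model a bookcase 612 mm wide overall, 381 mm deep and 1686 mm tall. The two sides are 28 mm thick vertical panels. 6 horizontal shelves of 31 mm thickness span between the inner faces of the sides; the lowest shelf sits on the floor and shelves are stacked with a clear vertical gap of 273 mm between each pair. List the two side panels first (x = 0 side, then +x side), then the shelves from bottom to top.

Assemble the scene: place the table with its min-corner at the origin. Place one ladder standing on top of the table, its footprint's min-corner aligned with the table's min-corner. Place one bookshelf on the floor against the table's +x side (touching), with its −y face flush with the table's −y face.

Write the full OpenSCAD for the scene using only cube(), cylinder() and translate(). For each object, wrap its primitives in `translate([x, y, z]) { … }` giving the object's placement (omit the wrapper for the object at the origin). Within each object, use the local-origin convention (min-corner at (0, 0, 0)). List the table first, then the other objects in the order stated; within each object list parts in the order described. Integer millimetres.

translate([0, 0, 720]) cube([900, 908, 50]);
translate([37, 37, 0]) cube([70, 70, 720]);
translate([793, 37, 0]) cube([70, 70, 720]);
translate([37, 801, 0]) cube([70, 70, 720]);
translate([793, 801, 0]) cube([70, 70, 720]);
translate([0, 0, 770]) {
  cube([37, 58, 1826]);
  translate([423, 0, 0]) cube([37, 58, 1826]);
  translate([37, 0, 173]) cube([386, 58, 37]);
  translate([37, 0, 477]) cube([386, 58, 37]);
  translate([37, 0, 781]) cube([386, 58, 37]);
  translate([37, 0, 1085]) cube([386, 58, 37]);
  translate([37, 0, 1389]) cube([386, 58, 37]);
  translate([37, 0, 1693]) cube([386, 58, 37]);
}
translate([900, 0, 0]) {
  cube([28, 381, 1686]);
  translate([584, 0, 0]) cube([28, 381, 1686]);
  translate([28, 0, 0]) cube([556, 381, 31]);
  translate([28, 0, 304]) cube([556, 381, 31]);
  translate([28, 0, 608]) cube([556, 381, 31]);
  translate([28, 0, 912]) cube([556, 381, 31]);
  translate([28, 0, 1216]) cube([556, 381, 31]);
  translate([28, 0, 1520]) cube([556, 381, 31]);
}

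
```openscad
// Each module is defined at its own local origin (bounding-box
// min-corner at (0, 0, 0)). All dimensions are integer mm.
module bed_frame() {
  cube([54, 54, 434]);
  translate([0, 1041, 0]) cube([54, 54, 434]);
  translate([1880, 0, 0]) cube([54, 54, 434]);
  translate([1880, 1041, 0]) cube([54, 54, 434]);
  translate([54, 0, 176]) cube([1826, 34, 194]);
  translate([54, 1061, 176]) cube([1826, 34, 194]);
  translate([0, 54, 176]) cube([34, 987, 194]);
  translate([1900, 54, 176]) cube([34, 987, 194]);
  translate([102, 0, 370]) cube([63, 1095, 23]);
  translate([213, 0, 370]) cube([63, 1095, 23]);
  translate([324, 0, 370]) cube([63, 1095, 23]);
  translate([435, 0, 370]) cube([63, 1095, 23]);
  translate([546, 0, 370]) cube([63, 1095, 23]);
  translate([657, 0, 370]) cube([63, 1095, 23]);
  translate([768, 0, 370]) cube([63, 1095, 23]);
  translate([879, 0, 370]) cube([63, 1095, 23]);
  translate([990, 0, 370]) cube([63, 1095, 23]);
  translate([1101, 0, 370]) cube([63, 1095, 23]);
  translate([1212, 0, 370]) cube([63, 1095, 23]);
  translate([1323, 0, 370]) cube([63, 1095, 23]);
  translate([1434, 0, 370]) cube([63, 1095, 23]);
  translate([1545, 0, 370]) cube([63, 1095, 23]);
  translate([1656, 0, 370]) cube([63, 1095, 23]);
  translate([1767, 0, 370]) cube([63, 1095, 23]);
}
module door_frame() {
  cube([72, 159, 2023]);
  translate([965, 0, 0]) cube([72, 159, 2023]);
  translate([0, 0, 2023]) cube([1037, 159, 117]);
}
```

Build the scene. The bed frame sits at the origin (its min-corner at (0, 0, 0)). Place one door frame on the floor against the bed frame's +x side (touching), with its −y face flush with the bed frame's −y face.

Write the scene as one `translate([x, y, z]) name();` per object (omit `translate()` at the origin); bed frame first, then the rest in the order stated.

bed_frame();
translate([1934, 0, 0]) door_frame();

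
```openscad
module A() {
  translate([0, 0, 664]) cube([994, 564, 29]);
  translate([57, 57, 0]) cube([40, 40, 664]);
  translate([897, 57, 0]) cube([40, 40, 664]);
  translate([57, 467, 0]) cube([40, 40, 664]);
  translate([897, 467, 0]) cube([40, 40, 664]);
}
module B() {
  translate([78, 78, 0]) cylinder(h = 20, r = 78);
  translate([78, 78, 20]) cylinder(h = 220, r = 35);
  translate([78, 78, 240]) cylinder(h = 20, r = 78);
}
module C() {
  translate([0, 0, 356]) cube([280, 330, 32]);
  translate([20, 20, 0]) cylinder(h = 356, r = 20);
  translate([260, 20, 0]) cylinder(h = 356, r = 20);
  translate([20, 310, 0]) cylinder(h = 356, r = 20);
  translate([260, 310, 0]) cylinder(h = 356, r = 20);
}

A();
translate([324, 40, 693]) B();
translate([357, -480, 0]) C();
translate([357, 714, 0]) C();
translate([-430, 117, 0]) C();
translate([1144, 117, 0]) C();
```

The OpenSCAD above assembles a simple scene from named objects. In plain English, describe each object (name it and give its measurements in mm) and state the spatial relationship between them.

A is a table: top 994 mm (x) × 564 mm (y), 29 mm thick, upper face at z = 693 mm, on four 40×40 mm square legs, each inset 57 mm from the nearest pair of top edges, running from z = 0 to the bottom of the top.

B is a spool: two coaxial disc flanges of radius 78 mm and thickness 20 mm, joined by a core cylinder of radius 35 mm and height 220 mm. The lower flange rests on z = 0 and the three cylinders share a vertical axis.

C is a simple wooden stool: a rectangular seat 280 mm (x) by 330 mm (y), 32 mm thick, top face at z = 388 mm, on four round legs, each 40 mm in diameter. The legs rest on z = 0, each leg's axis is inset half a diameter from the nearest pair of seat edges (so the leg's bounding box is flush with the corner).

The spool is on top of the table. Four stools sit around the table at the −y, +y, −x, +x sides.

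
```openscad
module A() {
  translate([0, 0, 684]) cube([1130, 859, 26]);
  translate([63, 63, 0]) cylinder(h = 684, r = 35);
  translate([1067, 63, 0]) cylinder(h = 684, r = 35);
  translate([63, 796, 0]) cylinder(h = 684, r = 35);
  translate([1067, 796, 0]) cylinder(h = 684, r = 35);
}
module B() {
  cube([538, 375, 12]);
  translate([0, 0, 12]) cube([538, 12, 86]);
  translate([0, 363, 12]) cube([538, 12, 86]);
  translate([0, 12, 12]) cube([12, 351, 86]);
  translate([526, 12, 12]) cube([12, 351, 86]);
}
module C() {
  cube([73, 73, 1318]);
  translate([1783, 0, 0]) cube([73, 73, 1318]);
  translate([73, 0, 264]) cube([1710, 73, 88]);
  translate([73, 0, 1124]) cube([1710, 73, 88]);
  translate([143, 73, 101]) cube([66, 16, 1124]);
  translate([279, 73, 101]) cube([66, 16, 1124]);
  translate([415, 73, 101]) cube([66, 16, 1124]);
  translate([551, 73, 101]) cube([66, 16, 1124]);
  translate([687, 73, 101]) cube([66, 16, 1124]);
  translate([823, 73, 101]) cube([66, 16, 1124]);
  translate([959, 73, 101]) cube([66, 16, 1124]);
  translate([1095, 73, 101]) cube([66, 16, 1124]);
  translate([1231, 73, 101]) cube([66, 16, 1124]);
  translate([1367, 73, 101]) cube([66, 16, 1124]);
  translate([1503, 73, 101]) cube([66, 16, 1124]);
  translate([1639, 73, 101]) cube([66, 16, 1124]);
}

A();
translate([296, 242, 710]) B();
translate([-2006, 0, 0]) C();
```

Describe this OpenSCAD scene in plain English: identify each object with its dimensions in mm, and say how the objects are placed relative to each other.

A is a table: top 1130 mm (x) × 859 mm (y), 26 mm thick, upper face at z = 710 mm, on four round legs of 70 mm diameter, each leg's bounding box inset 28 mm from the nearest pair of top edges, running from z = 0 to the bottom of the top.

B is an open storage box with external size 538×375×98 mm and wall thickness 12 mm (the base is also 12 mm thick). The base covers the whole footprint; the four walls stand on the base, with the y-facing walls full-width and the x-facing walls fitting between their inner faces.

C is a fence section. Two 73×73 mm posts, 1318 mm tall, stand on the floor with a clear span of 1710 mm between their inner faces. Two horizontal rails of 73×88 mm section span the gap between the posts with their undersides at z = 264 mm and z = 1124 mm, flush with the posts' −y face. 12 pickets, each 66 mm wide, 16 mm thick and 1124 mm tall, are fixed to the +y face of the rails with their bottoms at z = 101 mm, evenly spaced across the span with equal gaps (rounded down to the nearest mm) at the −x end and between each pair — any rounding remainder accumulates at the +x end.

The open box is on top of the table, centred. The fence section is on the floor beside the table on its −x side.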